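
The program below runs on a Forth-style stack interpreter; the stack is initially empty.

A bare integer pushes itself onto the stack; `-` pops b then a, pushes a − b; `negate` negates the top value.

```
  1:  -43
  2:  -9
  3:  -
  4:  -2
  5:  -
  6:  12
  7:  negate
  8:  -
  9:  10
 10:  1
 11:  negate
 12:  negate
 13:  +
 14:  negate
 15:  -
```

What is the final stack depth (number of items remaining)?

1

-43    → -43
-9     → -43 -9
-      → -34
-2     → -34 -2
-      → -32
12     → -32 12
negate → -32 -12
-      → -20
10     → -20 10
1      → -20 10 1
negate → -20 10 -1
negate → -20 10 1
+      → -20 11
negate → -20 -11
-      → -9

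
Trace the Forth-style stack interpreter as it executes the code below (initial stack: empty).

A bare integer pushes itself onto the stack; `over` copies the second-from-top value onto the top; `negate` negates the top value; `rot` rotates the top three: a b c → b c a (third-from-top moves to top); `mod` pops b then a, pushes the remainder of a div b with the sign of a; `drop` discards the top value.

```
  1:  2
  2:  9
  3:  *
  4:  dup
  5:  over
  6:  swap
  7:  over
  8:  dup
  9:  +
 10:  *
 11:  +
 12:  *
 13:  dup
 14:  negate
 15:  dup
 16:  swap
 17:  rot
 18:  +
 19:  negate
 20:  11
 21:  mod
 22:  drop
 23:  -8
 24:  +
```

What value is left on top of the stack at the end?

-11996

2      : [2]
9      : [2, 9]
*      : [18]
dup    : [18, 18]
over   : [18, 18, 18]
swap   : [18, 18, 18]
over   : [18, 18, 18, 18]
dup    : [18, 18, 18, 18, 18]
+      : [18, 18, 18, 36]
*      : [18, 18, 648]
+      : [18, 666]
*      : [11988]
dup    : [11988, 11988]
negate : [11988, -11988]
dup    : [11988, -11988, -11988]
swap   : [11988, -11988, -11988]
rot    : [-11988, -11988, 11988]
+      : [-11988, 0]
negate : [-11988, 0]
11     : [-11988, 0, 11]
mod    : [-11988, 0]
drop   : [-11988]
-8     : [-11988, -8]
+      : [-11996]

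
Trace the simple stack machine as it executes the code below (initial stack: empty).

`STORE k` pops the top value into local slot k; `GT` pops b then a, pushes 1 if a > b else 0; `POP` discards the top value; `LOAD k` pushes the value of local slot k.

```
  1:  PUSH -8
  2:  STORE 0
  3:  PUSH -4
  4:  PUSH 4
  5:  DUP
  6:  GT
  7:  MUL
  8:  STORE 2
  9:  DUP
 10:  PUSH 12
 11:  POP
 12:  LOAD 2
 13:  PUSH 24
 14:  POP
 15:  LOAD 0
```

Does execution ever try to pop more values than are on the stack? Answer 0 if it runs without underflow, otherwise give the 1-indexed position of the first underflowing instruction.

9

PUSH -8 : -8
STORE 0 : (empty)
PUSH -4 : -4
PUSH 4  : -4 4
DUP     : -4 4 4
GT      : -4 0
MUL     : 0
STORE 2 : (empty)
DUP  — needs 1 operand, stack has 0 → underflow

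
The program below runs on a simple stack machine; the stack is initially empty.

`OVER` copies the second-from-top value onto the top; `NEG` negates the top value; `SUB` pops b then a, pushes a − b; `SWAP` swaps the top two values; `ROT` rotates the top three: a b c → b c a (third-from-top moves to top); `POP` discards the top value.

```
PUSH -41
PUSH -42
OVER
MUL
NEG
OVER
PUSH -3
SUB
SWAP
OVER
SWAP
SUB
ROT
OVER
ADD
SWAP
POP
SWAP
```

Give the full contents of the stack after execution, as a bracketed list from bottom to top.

[1643, -38]

PUSH -41 -> [-41]
PUSH -42 -> [-41, -42]
OVER     -> [-41, -42, -41]
MUL      -> [-41, 1722]
NEG      -> [-41, -1722]
OVER     -> [-41, -1722, -41]
PUSH -3  -> [-41, -1722, -41, -3]
SUB      -> [-41, -1722, -38]
SWAP     -> [-41, -38, -1722]
OVER     -> [-41, -38, -1722, -38]
SWAP     -> [-41, -38, -38, -1722]
SUB      -> [-41, -38, 1684]
ROT      -> [-38, 1684, -41]
OVER     -> [-38, 1684, -41, 1684]
ADD      -> [-38, 1684, 1643]
SWAP     -> [-38, 1643, 1684]
POP      -> [-38, 1643]
SWAP     -> [1643, -38]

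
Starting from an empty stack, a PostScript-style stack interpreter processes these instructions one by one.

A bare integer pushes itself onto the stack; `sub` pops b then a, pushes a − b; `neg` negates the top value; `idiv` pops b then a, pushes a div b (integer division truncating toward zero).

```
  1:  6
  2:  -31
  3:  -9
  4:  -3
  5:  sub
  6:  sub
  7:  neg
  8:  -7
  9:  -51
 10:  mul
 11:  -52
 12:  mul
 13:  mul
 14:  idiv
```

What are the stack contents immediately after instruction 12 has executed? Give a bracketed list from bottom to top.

6    6
-31  6 -31
-9   6 -31 -9
-3   6 -31 -9 -3
sub  6 -31 -6
sub  6 -25
neg  6 25
-7   6 25 -7
-51  6 25 -7 -51
mul  6 25 357
-52  6 25 357 -52
mul  6 25 -18564

[6, 25, -18564]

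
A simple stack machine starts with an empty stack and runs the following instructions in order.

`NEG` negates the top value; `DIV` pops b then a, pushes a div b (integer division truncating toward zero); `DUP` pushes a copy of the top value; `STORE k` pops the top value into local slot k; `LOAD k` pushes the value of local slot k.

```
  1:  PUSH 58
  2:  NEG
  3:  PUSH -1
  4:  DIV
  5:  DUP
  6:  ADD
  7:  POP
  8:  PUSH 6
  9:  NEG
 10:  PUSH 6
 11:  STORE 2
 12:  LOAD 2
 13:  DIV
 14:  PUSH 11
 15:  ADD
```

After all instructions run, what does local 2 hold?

PUSH 58 -> [58]
NEG     -> [-58]
PUSH -1 -> [-58, -1]
DIV     -> [58]
DUP     -> [58, 58]
ADD     -> [116]
POP     -> []
PUSH 6  -> [6]
NEG     -> [-6]
PUSH 6  -> [-6, 6]
STORE 2 -> [-6]
LOAD 2  -> [-6, 6]
DIV     -> [-1]
PUSH 11 -> [-1, 11]
ADD     -> [10]

6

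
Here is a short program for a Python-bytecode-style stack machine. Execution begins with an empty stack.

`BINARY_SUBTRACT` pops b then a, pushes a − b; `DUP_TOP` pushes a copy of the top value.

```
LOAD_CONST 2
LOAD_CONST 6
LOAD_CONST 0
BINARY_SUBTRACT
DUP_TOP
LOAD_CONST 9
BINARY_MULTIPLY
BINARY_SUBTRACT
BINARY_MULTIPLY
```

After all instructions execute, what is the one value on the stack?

LOAD_CONST 2    → [2]
LOAD_CONST 6    → [2, 6]
LOAD_CONST 0    → [2, 6, 0]
BINARY_SUBTRACT → [2, 6]
DUP_TOP         → [2, 6, 6]
LOAD_CONST 9    → [2, 6, 6, 9]
BINARY_MULTIPLY → [2, 6, 54]
BINARY_SUBTRACT → [2, -48]
BINARY_MULTIPLY → [-96]

-96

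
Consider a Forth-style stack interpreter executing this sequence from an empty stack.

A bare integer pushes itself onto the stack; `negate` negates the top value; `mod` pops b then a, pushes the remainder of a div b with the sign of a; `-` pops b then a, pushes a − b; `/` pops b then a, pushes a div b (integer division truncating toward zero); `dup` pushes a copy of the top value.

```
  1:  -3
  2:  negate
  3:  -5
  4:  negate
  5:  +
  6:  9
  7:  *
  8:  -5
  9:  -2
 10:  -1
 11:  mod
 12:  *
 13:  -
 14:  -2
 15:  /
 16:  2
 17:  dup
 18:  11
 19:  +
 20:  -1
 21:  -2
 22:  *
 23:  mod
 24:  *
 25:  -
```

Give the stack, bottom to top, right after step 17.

-3     : [-3]
negate : [3]
-5     : [3, -5]
negate : [3, 5]
+      : [8]
9      : [8, 9]
*      : [72]
-5     : [72, -5]
-2     : [72, -5, -2]
-1     : [72, -5, -2, -1]
mod    : [72, -5, 0]
*      : [72, 0]
-      : [72]
-2     : [72, -2]
/      : [-36]
2      : [-36, 2]
dup    : [-36, 2, 2]

[-36, 2, 2]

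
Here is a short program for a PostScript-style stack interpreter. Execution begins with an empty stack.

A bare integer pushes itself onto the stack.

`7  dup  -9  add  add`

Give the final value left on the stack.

7   -> [7]
dup -> [7, 7]
-9  -> [7, 7, -9]
add -> [7, -2]
add -> [5]

5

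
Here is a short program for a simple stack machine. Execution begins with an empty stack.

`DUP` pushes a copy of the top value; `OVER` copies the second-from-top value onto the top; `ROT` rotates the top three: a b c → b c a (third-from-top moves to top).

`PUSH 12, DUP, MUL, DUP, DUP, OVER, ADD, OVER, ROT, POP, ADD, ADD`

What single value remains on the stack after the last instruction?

576

PUSH 12  [12]
DUP      [12, 12]
MUL      [144]
DUP      [144, 144]
DUP      [144, 144, 144]
OVER     [144, 144, 144, 144]
ADD      [144, 144, 288]
OVER     [144, 144, 288, 144]
ROT      [144, 288, 144, 144]
POP      [144, 288, 144]
ADD      [144, 432]
ADD      [576]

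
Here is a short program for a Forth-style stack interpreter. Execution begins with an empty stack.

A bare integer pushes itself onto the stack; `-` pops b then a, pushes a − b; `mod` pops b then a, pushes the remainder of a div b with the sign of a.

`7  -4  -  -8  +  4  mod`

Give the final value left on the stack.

3

7    7
-4   7 -4
-    11
-8   11 -8
+    3
4    3 4
mod  3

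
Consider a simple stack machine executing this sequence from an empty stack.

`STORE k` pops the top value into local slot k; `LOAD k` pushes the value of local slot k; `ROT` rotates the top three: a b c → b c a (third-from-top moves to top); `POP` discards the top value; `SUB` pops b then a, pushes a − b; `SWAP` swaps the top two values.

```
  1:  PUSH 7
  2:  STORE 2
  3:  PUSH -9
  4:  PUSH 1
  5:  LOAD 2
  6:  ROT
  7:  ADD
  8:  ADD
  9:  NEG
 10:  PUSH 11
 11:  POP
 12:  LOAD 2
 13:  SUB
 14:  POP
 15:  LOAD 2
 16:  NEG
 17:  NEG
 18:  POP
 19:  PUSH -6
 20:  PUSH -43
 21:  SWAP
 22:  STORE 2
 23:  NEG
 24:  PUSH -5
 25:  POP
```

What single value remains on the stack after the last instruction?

PUSH 7   -> 7
STORE 2  -> (empty)
PUSH -9  -> -9
PUSH 1   -> -9 1
LOAD 2   -> -9 1 7
ROT      -> 1 7 -9
ADD      -> 1 -2
ADD      -> -1
NEG      -> 1
PUSH 11  -> 1 11
POP      -> 1
LOAD 2   -> 1 7
SUB      -> -6
POP      -> (empty)
LOAD 2   -> 7
NEG      -> -7
NEG      -> 7
POP      -> (empty)
PUSH -6  -> -6
PUSH -43 -> -6 -43
SWAP     -> -43 -6
STORE 2  -> -43
NEG      -> 43
PUSH -5  -> 43 -5
POP      -> 43

43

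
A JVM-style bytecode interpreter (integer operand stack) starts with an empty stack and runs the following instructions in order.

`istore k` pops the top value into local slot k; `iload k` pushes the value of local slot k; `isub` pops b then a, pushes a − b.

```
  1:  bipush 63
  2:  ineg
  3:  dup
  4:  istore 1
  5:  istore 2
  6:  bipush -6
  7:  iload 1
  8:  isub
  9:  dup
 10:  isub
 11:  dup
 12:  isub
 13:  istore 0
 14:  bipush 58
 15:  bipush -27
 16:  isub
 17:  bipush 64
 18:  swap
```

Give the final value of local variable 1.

bipush 63   [63]
ineg        [-63]
dup         [-63, -63]
istore 1    [-63]
istore 2    []
bipush -6   [-6]
iload 1     [-6, -63]
isub        [57]
dup         [57, 57]
isub        [0]
dup         [0, 0]
isub        [0]
istore 0    []
bipush 58   [58]
bipush -27  [58, -27]
isub        [85]
bipush 64   [85, 64]
swap        [64, 85]

-63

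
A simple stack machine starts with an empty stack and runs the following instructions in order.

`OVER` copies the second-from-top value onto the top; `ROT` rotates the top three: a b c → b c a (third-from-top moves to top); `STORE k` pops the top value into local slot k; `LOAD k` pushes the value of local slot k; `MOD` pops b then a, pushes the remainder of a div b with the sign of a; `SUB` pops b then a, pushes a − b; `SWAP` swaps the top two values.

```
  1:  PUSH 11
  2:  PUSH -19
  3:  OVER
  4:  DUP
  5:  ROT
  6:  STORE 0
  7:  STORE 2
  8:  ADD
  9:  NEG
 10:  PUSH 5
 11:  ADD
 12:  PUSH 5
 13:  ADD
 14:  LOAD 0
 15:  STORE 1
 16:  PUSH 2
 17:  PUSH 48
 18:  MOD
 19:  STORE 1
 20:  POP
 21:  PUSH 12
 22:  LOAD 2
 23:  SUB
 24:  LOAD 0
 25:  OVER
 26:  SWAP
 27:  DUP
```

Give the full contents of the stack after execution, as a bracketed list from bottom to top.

PUSH 11  : 11
PUSH -19 : 11 -19
OVER     : 11 -19 11
DUP      : 11 -19 11 11
ROT      : 11 11 11 -19
STORE 0  : 11 11 11
STORE 2  : 11 11
ADD      : 22
NEG      : -22
PUSH 5   : -22 5
ADD      : -17
PUSH 5   : -17 5
ADD      : -12
LOAD 0   : -12 -19
STORE 1  : -12
PUSH 2   : -12 2
PUSH 48  : -12 2 48
MOD      : -12 2
STORE 1  : -12
POP      : (empty)
PUSH 12  : 12
LOAD 2   : 12 11
SUB      : 1
LOAD 0   : 1 -19
OVER     : 1 -19 1
SWAP     : 1 1 -19
DUP      : 1 1 -19 -19

[1, 1, -19, -19]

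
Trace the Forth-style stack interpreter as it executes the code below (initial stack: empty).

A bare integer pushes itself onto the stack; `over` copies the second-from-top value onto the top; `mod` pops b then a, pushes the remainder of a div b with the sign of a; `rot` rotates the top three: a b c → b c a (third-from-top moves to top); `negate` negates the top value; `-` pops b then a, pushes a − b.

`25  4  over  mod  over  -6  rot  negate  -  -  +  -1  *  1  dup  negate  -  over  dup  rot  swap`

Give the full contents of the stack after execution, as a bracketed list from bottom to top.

25      25
4       25 4
over    25 4 25
mod     25 4
over    25 4 25
-6      25 4 25 -6
rot     25 25 -6 4
negate  25 25 -6 -4
-       25 25 -2
-       25 27
+       52
-1      52 -1
*       -52
1       -52 1
dup     -52 1 1
negate  -52 1 -1
-       -52 2
over    -52 2 -52
dup     -52 2 -52 -52
rot     -52 -52 -52 2
swap    -52 -52 2 -52

[-52, -52, 2, -52]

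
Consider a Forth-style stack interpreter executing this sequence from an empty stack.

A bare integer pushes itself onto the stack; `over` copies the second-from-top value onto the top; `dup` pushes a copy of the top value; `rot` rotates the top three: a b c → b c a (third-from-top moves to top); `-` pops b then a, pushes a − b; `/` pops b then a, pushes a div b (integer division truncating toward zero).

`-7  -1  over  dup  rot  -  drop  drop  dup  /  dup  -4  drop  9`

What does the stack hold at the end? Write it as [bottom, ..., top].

[1, 1, 9]

-7   : [-7]
-1   : [-7, -1]
over : [-7, -1, -7]
dup  : [-7, -1, -7, -7]
rot  : [-7, -7, -7, -1]
-    : [-7, -7, -6]
drop : [-7, -7]
drop : [-7]
dup  : [-7, -7]
/    : [1]
dup  : [1, 1]
-4   : [1, 1, -4]
drop : [1, 1]
9    : [1, 1, 9]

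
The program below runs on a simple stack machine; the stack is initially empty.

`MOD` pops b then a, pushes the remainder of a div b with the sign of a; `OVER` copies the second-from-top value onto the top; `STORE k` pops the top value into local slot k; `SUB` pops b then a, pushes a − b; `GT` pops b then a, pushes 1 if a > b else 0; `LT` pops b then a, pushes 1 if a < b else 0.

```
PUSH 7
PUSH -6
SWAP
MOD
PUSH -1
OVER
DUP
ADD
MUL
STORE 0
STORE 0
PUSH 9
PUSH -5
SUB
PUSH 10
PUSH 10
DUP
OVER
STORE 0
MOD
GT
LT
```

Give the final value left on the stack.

0

PUSH 7  -> [7]
PUSH -6 -> [7, -6]
SWAP    -> [-6, 7]
MOD     -> [-6]
PUSH -1 -> [-6, -1]
OVER    -> [-6, -1, -6]
DUP     -> [-6, -1, -6, -6]
ADD     -> [-6, -1, -12]
MUL     -> [-6, 12]
STORE 0 -> [-6]
STORE 0 -> []
PUSH 9  -> [9]
PUSH -5 -> [9, -5]
SUB     -> [14]
PUSH 10 -> [14, 10]
PUSH 10 -> [14, 10, 10]
DUP     -> [14, 10, 10, 10]
OVER    -> [14, 10, 10, 10, 10]
STORE 0 -> [14, 10, 10, 10]
MOD     -> [14, 10, 0]
GT      -> [14, 1]
LT      -> [0]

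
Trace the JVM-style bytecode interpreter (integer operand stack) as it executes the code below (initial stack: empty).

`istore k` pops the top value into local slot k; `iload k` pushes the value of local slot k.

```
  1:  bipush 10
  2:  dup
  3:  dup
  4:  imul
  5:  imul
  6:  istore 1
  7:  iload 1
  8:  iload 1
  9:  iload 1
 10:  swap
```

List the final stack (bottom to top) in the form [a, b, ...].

[1000, 1000, 1000]

bipush 10 -> 10
dup       -> 10 10
dup       -> 10 10 10
imul      -> 10 100
imul      -> 1000
istore 1  -> (empty)
iload 1   -> 1000
iload 1   -> 1000 1000
iload 1   -> 1000 1000 1000
swap      -> 1000 1000 1000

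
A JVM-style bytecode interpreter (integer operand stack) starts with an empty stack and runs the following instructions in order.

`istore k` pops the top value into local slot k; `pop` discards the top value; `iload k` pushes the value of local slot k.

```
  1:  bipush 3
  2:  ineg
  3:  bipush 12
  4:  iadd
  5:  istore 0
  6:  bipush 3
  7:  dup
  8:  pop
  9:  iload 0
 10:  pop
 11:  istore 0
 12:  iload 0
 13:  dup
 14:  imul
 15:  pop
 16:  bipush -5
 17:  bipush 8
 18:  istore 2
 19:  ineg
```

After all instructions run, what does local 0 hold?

bipush 3  → 3
ineg      → -3
bipush 12 → -3 12
iadd      → 9
istore 0  → (empty)
bipush 3  → 3
dup       → 3 3
pop       → 3
iload 0   → 3 9
pop       → 3
istore 0  → (empty)
iload 0   → 3
dup       → 3 3
imul      → 9
pop       → (empty)
bipush -5 → -5
bipush 8  → -5 8
istore 2  → -5
ineg      → 5

3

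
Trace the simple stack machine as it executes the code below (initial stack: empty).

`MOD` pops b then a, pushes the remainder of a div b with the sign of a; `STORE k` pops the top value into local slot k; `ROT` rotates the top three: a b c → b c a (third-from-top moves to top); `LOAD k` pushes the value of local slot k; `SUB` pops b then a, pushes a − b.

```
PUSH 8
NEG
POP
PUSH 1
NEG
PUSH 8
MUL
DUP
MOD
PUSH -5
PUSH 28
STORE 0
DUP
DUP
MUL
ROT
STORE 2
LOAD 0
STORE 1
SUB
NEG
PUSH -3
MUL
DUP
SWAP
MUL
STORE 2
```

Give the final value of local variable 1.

PUSH 8  → 8
NEG     → -8
POP     → (empty)
PUSH 1  → 1
NEG     → -1
PUSH 8  → -1 8
MUL     → -8
DUP     → -8 -8
MOD     → 0
PUSH -5 → 0 -5
PUSH 28 → 0 -5 28
STORE 0 → 0 -5
DUP     → 0 -5 -5
DUP     → 0 -5 -5 -5
MUL     → 0 -5 25
ROT     → -5 25 0
STORE 2 → -5 25
LOAD 0  → -5 25 28
STORE 1 → -5 25
SUB     → -30
NEG     → 30
PUSH -3 → 30 -3
MUL     → -90
DUP     → -90 -90
SWAP    → -90 -90
MUL     → 8100
STORE 2 → (empty)

28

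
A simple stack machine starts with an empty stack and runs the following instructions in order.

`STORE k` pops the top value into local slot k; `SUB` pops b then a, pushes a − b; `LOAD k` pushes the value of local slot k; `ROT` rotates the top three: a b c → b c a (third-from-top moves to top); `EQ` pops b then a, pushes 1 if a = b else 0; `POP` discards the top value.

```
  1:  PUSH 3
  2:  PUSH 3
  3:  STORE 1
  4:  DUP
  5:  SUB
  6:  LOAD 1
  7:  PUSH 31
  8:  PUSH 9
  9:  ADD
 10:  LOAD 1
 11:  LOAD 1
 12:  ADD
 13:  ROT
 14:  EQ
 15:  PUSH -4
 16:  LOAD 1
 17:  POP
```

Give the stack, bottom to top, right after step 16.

PUSH 3   [3]
PUSH 3   [3, 3]
STORE 1  [3]
DUP      [3, 3]
SUB      [0]
LOAD 1   [0, 3]
PUSH 31  [0, 3, 31]
PUSH 9   [0, 3, 31, 9]
ADD      [0, 3, 40]
LOAD 1   [0, 3, 40, 3]
LOAD 1   [0, 3, 40, 3, 3]
ADD      [0, 3, 40, 6]
ROT      [0, 40, 6, 3]
EQ       [0, 40, 0]
PUSH -4  [0, 40, 0, -4]
LOAD 1   [0, 40, 0, -4, 3]

[0, 40, 0, -4, 3]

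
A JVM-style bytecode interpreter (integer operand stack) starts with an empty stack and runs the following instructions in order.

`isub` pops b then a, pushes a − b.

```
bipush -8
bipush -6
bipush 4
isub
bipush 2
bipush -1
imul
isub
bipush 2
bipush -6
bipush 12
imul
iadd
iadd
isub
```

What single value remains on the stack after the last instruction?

70

bipush -8 -> [-8]
bipush -6 -> [-8, -6]
bipush 4  -> [-8, -6, 4]
isub      -> [-8, -10]
bipush 2  -> [-8, -10, 2]
bipush -1 -> [-8, -10, 2, -1]
imul      -> [-8, -10, -2]
isub      -> [-8, -8]
bipush 2  -> [-8, -8, 2]
bipush -6 -> [-8, -8, 2, -6]
bipush 12 -> [-8, -8, 2, -6, 12]
imul      -> [-8, -8, 2, -72]
iadd      -> [-8, -8, -70]
iadd      -> [-8, -78]
isub      -> [70]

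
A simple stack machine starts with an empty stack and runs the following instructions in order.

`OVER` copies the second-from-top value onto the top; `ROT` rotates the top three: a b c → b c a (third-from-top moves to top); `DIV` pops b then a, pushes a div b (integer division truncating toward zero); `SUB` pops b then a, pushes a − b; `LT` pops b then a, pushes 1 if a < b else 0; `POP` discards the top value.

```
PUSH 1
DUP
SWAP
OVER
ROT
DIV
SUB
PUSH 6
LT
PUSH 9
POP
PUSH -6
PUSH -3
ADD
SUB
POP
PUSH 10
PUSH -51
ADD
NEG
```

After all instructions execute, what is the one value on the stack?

PUSH 1   -> [1]
DUP      -> [1, 1]
SWAP     -> [1, 1]
OVER     -> [1, 1, 1]
ROT      -> [1, 1, 1]
DIV      -> [1, 1]
SUB      -> [0]
PUSH 6   -> [0, 6]
LT       -> [1]
PUSH 9   -> [1, 9]
POP      -> [1]
PUSH -6  -> [1, -6]
PUSH -3  -> [1, -6, -3]
ADD      -> [1, -9]
SUB      -> [10]
POP      -> []
PUSH 10  -> [10]
PUSH -51 -> [10, -51]
ADD      -> [-41]
NEG      -> [41]

41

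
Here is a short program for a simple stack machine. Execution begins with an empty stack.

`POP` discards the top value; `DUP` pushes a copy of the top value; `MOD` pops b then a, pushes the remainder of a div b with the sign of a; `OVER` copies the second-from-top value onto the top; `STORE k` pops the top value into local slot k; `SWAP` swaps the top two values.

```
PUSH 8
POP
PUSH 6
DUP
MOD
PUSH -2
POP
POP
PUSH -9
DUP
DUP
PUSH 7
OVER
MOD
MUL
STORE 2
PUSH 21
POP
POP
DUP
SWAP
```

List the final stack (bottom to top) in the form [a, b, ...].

PUSH 8  : [8]
POP     : []
PUSH 6  : [6]
DUP     : [6, 6]
MOD     : [0]
PUSH -2 : [0, -2]
POP     : [0]
POP     : []
PUSH -9 : [-9]
DUP     : [-9, -9]
DUP     : [-9, -9, -9]
PUSH 7  : [-9, -9, -9, 7]
OVER    : [-9, -9, -9, 7, -9]
MOD     : [-9, -9, -9, 7]
MUL     : [-9, -9, -63]
STORE 2 : [-9, -9]
PUSH 21 : [-9, -9, 21]
POP     : [-9, -9]
POP     : [-9]
DUP     : [-9, -9]
SWAP    : [-9, -9]

[-9, -9]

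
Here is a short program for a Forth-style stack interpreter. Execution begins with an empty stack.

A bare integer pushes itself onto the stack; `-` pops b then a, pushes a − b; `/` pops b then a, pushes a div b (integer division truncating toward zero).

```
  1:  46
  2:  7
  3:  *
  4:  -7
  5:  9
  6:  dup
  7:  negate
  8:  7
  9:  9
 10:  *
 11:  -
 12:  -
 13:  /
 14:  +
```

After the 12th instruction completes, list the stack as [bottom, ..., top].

46      [46]
7       [46, 7]
*       [322]
-7      [322, -7]
9       [322, -7, 9]
dup     [322, -7, 9, 9]
negate  [322, -7, 9, -9]
7       [322, -7, 9, -9, 7]
9       [322, -7, 9, -9, 7, 9]
*       [322, -7, 9, -9, 63]
-       [322, -7, 9, -72]
-       [322, -7, 81]

[322, -7, 81]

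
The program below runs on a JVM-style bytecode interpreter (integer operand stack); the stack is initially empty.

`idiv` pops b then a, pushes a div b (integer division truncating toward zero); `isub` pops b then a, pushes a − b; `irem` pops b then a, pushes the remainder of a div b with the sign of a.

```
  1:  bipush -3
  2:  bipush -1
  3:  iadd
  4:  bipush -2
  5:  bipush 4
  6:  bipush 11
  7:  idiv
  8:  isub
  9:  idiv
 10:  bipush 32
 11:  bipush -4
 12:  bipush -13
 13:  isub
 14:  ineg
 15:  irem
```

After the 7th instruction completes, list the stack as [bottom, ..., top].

[-4, -2, 0]

bipush -3 : [-3]
bipush -1 : [-3, -1]
iadd      : [-4]
bipush -2 : [-4, -2]
bipush 4  : [-4, -2, 4]
bipush 11 : [-4, -2, 4, 11]
idiv      : [-4, -2, 0]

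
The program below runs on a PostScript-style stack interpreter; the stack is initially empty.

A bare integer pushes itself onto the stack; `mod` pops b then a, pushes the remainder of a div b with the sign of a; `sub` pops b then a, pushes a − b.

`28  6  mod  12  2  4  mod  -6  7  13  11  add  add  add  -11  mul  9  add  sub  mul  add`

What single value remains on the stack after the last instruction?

3220

28  : 28
6   : 28 6
mod : 4
12  : 4 12
2   : 4 12 2
4   : 4 12 2 4
mod : 4 12 2
-6  : 4 12 2 -6
7   : 4 12 2 -6 7
13  : 4 12 2 -6 7 13
11  : 4 12 2 -6 7 13 11
add : 4 12 2 -6 7 24
add : 4 12 2 -6 31
add : 4 12 2 25
-11 : 4 12 2 25 -11
mul : 4 12 2 -275
9   : 4 12 2 -275 9
add : 4 12 2 -266
sub : 4 12 268
mul : 4 3216
add : 3220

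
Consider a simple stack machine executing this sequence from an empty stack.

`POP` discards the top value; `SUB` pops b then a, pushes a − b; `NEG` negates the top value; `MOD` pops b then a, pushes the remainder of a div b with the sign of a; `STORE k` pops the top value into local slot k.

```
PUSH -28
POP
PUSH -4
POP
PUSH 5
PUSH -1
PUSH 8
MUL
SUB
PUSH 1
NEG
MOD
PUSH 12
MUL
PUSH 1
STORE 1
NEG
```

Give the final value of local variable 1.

PUSH -28 -> [-28]
POP      -> []
PUSH -4  -> [-4]
POP      -> []
PUSH 5   -> [5]
PUSH -1  -> [5, -1]
PUSH 8   -> [5, -1, 8]
MUL      -> [5, -8]
SUB      -> [13]
PUSH 1   -> [13, 1]
NEG      -> [13, -1]
MOD      -> [0]
PUSH 12  -> [0, 12]
MUL      -> [0]
PUSH 1   -> [0, 1]
STORE 1  -> [0]
NEG      -> [0]

1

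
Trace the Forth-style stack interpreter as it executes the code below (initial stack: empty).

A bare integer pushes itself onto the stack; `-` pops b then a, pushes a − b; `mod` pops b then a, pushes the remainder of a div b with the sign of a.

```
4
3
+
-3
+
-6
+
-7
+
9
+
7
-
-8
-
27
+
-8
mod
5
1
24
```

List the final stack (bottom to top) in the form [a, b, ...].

4    [4]
3    [4, 3]
+    [7]
-3   [7, -3]
+    [4]
-6   [4, -6]
+    [-2]
-7   [-2, -7]
+    [-9]
9    [-9, 9]
+    [0]
7    [0, 7]
-    [-7]
-8   [-7, -8]
-    [1]
27   [1, 27]
+    [28]
-8   [28, -8]
mod  [4]
5    [4, 5]
1    [4, 5, 1]
24   [4, 5, 1, 24]

[4, 5, 1, 24]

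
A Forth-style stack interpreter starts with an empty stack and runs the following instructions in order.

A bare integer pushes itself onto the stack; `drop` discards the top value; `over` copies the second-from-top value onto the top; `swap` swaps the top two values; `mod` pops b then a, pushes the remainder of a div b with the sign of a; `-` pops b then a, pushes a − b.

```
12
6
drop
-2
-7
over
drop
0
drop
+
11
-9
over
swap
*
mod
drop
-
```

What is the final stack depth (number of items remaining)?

1

12    12
6     12 6
drop  12
-2    12 -2
-7    12 -2 -7
over  12 -2 -7 -2
drop  12 -2 -7
0     12 -2 -7 0
drop  12 -2 -7
+     12 -9
11    12 -9 11
-9    12 -9 11 -9
over  12 -9 11 -9 11
swap  12 -9 11 11 -9
*     12 -9 11 -99
mod   12 -9 11
drop  12 -9
-     21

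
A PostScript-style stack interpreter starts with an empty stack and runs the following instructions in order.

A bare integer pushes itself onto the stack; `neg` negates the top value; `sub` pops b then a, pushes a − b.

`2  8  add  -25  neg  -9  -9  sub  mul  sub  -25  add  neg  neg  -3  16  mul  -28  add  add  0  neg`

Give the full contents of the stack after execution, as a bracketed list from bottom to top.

2    2
8    2 8
add  10
-25  10 -25
neg  10 25
-9   10 25 -9
-9   10 25 -9 -9
sub  10 25 0
mul  10 0
sub  10
-25  10 -25
add  -15
neg  15
neg  -15
-3   -15 -3
16   -15 -3 16
mul  -15 -48
-28  -15 -48 -28
add  -15 -76
add  -91
0    -91 0
neg  -91 0

[-91, 0]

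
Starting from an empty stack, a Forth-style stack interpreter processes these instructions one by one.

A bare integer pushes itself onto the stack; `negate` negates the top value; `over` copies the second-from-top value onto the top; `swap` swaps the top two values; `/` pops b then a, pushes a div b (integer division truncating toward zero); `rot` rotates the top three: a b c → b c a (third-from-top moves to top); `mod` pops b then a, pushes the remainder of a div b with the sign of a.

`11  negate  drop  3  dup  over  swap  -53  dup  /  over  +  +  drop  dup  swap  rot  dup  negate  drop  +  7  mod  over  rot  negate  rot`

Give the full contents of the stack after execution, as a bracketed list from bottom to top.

[3, -3, 6]

11     -> [11]
negate -> [-11]
drop   -> []
3      -> [3]
dup    -> [3, 3]
over   -> [3, 3, 3]
swap   -> [3, 3, 3]
-53    -> [3, 3, 3, -53]
dup    -> [3, 3, 3, -53, -53]
/      -> [3, 3, 3, 1]
over   -> [3, 3, 3, 1, 3]
+      -> [3, 3, 3, 4]
+      -> [3, 3, 7]
drop   -> [3, 3]
dup    -> [3, 3, 3]
swap   -> [3, 3, 3]
rot    -> [3, 3, 3]
dup    -> [3, 3, 3, 3]
negate -> [3, 3, 3, -3]
drop   -> [3, 3, 3]
+      -> [3, 6]
7      -> [3, 6, 7]
mod    -> [3, 6]
over   -> [3, 6, 3]
rot    -> [6, 3, 3]
negate -> [6, 3, -3]
rot    -> [3, -3, 6]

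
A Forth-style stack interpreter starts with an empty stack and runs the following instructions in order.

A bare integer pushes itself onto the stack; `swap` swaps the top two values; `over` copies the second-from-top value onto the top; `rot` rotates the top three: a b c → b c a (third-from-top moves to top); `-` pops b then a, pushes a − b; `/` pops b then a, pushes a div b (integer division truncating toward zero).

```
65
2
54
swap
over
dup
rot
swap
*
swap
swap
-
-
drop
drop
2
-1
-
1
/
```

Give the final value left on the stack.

65   : 65
2    : 65 2
54   : 65 2 54
swap : 65 54 2
over : 65 54 2 54
dup  : 65 54 2 54 54
rot  : 65 54 54 54 2
swap : 65 54 54 2 54
*    : 65 54 54 108
swap : 65 54 108 54
swap : 65 54 54 108
-    : 65 54 -54
-    : 65 108
drop : 65
drop : (empty)
2    : 2
-1   : 2 -1
-    : 3
1    : 3 1
/    : 3

3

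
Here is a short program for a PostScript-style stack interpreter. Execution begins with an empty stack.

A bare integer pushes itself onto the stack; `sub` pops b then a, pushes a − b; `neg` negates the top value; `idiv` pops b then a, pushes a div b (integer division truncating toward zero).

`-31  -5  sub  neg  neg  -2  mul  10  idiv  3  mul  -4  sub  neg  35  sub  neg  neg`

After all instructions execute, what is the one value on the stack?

-31  -> [-31]
-5   -> [-31, -5]
sub  -> [-26]
neg  -> [26]
neg  -> [-26]
-2   -> [-26, -2]
mul  -> [52]
10   -> [52, 10]
idiv -> [5]
3    -> [5, 3]
mul  -> [15]
-4   -> [15, -4]
sub  -> [19]
neg  -> [-19]
35   -> [-19, 35]
sub  -> [-54]
neg  -> [54]
neg  -> [-54]

-54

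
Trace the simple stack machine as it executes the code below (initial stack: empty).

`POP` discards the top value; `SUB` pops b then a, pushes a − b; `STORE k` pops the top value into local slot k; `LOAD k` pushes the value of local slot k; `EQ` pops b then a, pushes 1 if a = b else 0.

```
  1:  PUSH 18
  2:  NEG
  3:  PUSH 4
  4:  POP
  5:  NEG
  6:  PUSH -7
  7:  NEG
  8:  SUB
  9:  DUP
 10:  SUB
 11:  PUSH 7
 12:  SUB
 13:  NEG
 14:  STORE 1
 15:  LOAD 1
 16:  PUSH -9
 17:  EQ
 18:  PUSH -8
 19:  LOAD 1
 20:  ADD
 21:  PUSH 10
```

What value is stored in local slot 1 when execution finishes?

PUSH 18  [18]
NEG      [-18]
PUSH 4   [-18, 4]
POP      [-18]
NEG      [18]
PUSH -7  [18, -7]
NEG      [18, 7]
SUB      [11]
DUP      [11, 11]
SUB      [0]
PUSH 7   [0, 7]
SUB      [-7]
NEG      [7]
STORE 1  []
LOAD 1   [7]
PUSH -9  [7, -9]
EQ       [0]
PUSH -8  [0, -8]
LOAD 1   [0, -8, 7]
ADD      [0, -1]
PUSH 10  [0, -1, 10]

7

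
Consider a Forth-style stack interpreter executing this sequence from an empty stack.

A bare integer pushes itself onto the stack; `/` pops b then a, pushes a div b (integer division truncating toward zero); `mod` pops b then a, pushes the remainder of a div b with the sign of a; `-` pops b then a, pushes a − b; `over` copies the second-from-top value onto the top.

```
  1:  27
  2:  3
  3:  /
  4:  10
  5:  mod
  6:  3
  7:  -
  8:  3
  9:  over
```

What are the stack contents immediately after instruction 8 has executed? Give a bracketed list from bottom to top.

[6, 3]

27  -> [27]
3   -> [27, 3]
/   -> [9]
10  -> [9, 10]
mod -> [9]
3   -> [9, 3]
-   -> [6]
3   -> [6, 3]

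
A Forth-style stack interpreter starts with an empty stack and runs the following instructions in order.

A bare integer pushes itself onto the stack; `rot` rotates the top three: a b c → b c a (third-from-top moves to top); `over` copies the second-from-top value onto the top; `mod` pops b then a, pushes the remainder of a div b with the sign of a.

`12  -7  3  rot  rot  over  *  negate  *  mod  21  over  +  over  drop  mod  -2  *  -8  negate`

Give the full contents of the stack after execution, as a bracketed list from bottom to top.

12     : [12]
-7     : [12, -7]
3      : [12, -7, 3]
rot    : [-7, 3, 12]
rot    : [3, 12, -7]
over   : [3, 12, -7, 12]
*      : [3, 12, -84]
negate : [3, 12, 84]
*      : [3, 1008]
mod    : [3]
21     : [3, 21]
over   : [3, 21, 3]
+      : [3, 24]
over   : [3, 24, 3]
drop   : [3, 24]
mod    : [3]
-2     : [3, -2]
*      : [-6]
-8     : [-6, -8]
negate : [-6, 8]

[-6, 8]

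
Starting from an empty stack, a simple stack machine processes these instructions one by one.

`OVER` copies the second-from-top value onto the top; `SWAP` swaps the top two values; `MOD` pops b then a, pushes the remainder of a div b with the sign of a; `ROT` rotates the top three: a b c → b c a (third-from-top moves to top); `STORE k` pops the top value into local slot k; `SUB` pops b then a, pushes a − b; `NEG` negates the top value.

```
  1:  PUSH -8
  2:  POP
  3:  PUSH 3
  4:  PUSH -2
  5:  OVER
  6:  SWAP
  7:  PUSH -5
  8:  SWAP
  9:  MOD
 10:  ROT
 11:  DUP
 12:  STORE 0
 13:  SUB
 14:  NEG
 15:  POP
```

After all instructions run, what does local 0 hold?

3

PUSH -8 -> -8
POP     -> (empty)
PUSH 3  -> 3
PUSH -2 -> 3 -2
OVER    -> 3 -2 3
SWAP    -> 3 3 -2
PUSH -5 -> 3 3 -2 -5
SWAP    -> 3 3 -5 -2
MOD     -> 3 3 -1
ROT     -> 3 -1 3
DUP     -> 3 -1 3 3
STORE 0 -> 3 -1 3
SUB     -> 3 -4
NEG     -> 3 4
POP     -> 3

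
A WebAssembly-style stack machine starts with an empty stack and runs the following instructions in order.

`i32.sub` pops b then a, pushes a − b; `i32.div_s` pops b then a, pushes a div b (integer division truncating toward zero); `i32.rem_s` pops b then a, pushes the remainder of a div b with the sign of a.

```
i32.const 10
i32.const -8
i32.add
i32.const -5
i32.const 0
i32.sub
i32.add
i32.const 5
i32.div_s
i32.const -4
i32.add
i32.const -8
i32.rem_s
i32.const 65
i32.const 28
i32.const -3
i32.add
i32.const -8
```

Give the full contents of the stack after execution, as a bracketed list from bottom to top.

[-4, 65, 25, -8]

i32.const 10 → [10]
i32.const -8 → [10, -8]
i32.add      → [2]
i32.const -5 → [2, -5]
i32.const 0  → [2, -5, 0]
i32.sub      → [2, -5]
i32.add      → [-3]
i32.const 5  → [-3, 5]
i32.div_s    → [0]
i32.const -4 → [0, -4]
i32.add      → [-4]
i32.const -8 → [-4, -8]
i32.rem_s    → [-4]
i32.const 65 → [-4, 65]
i32.const 28 → [-4, 65, 28]
i32.const -3 → [-4, 65, 28, -3]
i32.add      → [-4, 65, 25]
i32.const -8 → [-4, 65, 25, -8]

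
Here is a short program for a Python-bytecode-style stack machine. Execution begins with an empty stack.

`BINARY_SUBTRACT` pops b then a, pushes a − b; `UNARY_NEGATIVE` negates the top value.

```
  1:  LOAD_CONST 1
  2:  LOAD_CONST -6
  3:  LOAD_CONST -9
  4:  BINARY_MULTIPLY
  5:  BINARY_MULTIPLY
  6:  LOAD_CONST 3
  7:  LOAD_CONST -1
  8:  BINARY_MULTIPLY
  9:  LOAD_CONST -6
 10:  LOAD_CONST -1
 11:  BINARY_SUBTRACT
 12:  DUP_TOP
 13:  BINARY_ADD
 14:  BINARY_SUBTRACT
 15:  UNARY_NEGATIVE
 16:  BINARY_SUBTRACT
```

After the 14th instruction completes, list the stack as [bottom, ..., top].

LOAD_CONST 1    -> 1
LOAD_CONST -6   -> 1 -6
LOAD_CONST -9   -> 1 -6 -9
BINARY_MULTIPLY -> 1 54
BINARY_MULTIPLY -> 54
LOAD_CONST 3    -> 54 3
LOAD_CONST -1   -> 54 3 -1
BINARY_MULTIPLY -> 54 -3
LOAD_CONST -6   -> 54 -3 -6
LOAD_CONST -1   -> 54 -3 -6 -1
BINARY_SUBTRACT -> 54 -3 -5
DUP_TOP         -> 54 -3 -5 -5
BINARY_ADD      -> 54 -3 -10
BINARY_SUBTRACT -> 54 7

[54, 7]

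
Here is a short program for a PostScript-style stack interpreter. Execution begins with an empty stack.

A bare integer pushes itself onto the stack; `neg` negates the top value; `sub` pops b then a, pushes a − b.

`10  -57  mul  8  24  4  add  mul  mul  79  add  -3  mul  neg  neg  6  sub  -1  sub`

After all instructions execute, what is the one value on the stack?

10  : 10
-57 : 10 -57
mul : -570
8   : -570 8
24  : -570 8 24
4   : -570 8 24 4
add : -570 8 28
mul : -570 224
mul : -127680
79  : -127680 79
add : -127601
-3  : -127601 -3
mul : 382803
neg : -382803
neg : 382803
6   : 382803 6
sub : 382797
-1  : 382797 -1
sub : 382798

382798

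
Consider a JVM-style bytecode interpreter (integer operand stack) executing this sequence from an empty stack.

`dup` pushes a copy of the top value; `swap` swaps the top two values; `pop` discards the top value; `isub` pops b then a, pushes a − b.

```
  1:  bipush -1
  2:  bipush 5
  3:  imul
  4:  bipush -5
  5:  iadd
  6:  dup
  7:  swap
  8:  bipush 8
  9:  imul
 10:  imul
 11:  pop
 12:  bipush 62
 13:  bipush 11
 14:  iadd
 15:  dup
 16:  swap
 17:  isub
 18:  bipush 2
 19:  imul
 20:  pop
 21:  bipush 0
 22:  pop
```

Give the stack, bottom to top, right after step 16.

bipush -1  [-1]
bipush 5   [-1, 5]
imul       [-5]
bipush -5  [-5, -5]
iadd       [-10]
dup        [-10, -10]
swap       [-10, -10]
bipush 8   [-10, -10, 8]
imul       [-10, -80]
imul       [800]
pop        []
bipush 62  [62]
bipush 11  [62, 11]
iadd       [73]
dup        [73, 73]
swap       [73, 73]

[73, 73]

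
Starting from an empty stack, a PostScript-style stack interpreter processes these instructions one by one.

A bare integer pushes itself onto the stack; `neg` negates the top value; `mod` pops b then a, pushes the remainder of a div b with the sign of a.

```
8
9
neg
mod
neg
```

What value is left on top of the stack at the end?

8   -> 8
9   -> 8 9
neg -> 8 -9
mod -> 8
neg -> -8

-8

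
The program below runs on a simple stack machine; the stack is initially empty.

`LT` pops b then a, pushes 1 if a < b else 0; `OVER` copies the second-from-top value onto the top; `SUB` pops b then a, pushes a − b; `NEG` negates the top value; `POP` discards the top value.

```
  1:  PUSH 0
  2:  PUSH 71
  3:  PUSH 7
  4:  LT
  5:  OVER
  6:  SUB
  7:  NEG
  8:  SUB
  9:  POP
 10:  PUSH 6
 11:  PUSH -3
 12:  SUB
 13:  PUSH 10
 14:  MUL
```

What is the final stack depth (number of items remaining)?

PUSH 0  → [0]
PUSH 71 → [0, 71]
PUSH 7  → [0, 71, 7]
LT      → [0, 0]
OVER    → [0, 0, 0]
SUB     → [0, 0]
NEG     → [0, 0]
SUB     → [0]
POP     → []
PUSH 6  → [6]
PUSH -3 → [6, -3]
SUB     → [9]
PUSH 10 → [9, 10]
MUL     → [90]

1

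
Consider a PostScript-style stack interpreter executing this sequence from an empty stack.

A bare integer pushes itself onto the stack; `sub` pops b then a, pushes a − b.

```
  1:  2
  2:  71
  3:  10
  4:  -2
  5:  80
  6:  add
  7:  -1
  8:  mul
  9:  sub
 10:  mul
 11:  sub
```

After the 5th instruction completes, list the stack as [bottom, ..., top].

2  -> 2
71 -> 2 71
10 -> 2 71 10
-2 -> 2 71 10 -2
80 -> 2 71 10 -2 80

[2, 71, 10, -2, 80]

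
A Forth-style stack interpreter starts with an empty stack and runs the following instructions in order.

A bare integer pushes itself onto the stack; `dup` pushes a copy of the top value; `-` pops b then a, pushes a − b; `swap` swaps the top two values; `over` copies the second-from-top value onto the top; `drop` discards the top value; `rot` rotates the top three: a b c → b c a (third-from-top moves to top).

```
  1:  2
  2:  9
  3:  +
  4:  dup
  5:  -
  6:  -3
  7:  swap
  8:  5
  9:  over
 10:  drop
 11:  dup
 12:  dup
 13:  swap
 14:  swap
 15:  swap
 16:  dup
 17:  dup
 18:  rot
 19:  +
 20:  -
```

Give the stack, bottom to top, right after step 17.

2    → 2
9    → 2 9
+    → 11
dup  → 11 11
-    → 0
-3   → 0 -3
swap → -3 0
5    → -3 0 5
over → -3 0 5 0
drop → -3 0 5
dup  → -3 0 5 5
dup  → -3 0 5 5 5
swap → -3 0 5 5 5
swap → -3 0 5 5 5
swap → -3 0 5 5 5
dup  → -3 0 5 5 5 5
dup  → -3 0 5 5 5 5 5

[-3, 0, 5, 5, 5, 5, 5]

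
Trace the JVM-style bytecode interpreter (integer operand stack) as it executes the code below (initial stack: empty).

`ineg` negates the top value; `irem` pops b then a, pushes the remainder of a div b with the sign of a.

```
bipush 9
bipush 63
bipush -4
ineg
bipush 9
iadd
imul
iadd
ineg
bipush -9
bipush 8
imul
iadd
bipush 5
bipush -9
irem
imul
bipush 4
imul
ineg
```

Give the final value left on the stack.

18000

bipush 9  -> 9
bipush 63 -> 9 63
bipush -4 -> 9 63 -4
ineg      -> 9 63 4
bipush 9  -> 9 63 4 9
iadd      -> 9 63 13
imul      -> 9 819
iadd      -> 828
ineg      -> -828
bipush -9 -> -828 -9
bipush 8  -> -828 -9 8
imul      -> -828 -72
iadd      -> -900
bipush 5  -> -900 5
bipush -9 -> -900 5 -9
irem      -> -900 5
imul      -> -4500
bipush 4  -> -4500 4
imul      -> -18000
ineg      -> 18000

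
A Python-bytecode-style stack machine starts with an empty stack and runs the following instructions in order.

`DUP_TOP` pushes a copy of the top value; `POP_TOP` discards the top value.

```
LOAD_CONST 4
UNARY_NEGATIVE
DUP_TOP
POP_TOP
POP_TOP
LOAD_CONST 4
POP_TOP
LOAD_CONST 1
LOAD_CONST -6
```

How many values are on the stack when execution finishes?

LOAD_CONST 4   → [4]
UNARY_NEGATIVE → [-4]
DUP_TOP        → [-4, -4]
POP_TOP        → [-4]
POP_TOP        → []
LOAD_CONST 4   → [4]
POP_TOP        → []
LOAD_CONST 1   → [1]
LOAD_CONST -6  → [1, -6]

2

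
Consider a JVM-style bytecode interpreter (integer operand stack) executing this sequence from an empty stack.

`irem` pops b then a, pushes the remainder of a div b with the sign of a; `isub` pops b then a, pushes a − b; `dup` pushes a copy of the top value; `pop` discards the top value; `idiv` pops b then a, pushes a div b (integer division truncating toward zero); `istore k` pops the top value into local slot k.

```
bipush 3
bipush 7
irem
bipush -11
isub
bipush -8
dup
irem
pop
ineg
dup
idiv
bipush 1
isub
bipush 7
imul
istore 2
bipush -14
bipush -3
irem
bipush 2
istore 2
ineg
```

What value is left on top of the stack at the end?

bipush 3   : [3]
bipush 7   : [3, 7]
irem       : [3]
bipush -11 : [3, -11]
isub       : [14]
bipush -8  : [14, -8]
dup        : [14, -8, -8]
irem       : [14, 0]
pop        : [14]
ineg       : [-14]
dup        : [-14, -14]
idiv       : [1]
bipush 1   : [1, 1]
isub       : [0]
bipush 7   : [0, 7]
imul       : [0]
istore 2   : []
bipush -14 : [-14]
bipush -3  : [-14, -3]
irem       : [-2]
bipush 2   : [-2, 2]
istore 2   : [-2]
ineg       : [2]

2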